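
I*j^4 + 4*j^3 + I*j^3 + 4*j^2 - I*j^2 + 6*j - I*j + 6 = (j - 3*I)*(j - 2*I)*(j + I)*(I*j + I)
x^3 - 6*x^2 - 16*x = x*(x - 8)*(x + 2)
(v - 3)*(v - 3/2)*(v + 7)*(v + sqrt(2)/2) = v^4 + sqrt(2)*v^3/2 + 5*v^3/2 - 27*v^2 + 5*sqrt(2)*v^2/4 - 27*sqrt(2)*v/2 + 63*v/2 + 63*sqrt(2)/4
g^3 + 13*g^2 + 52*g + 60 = (g + 2)*(g + 5)*(g + 6)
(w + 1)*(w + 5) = w^2 + 6*w + 5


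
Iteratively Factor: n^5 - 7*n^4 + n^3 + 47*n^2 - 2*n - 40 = (n + 2)*(n^4 - 9*n^3 + 19*n^2 + 9*n - 20) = (n - 5)*(n + 2)*(n^3 - 4*n^2 - n + 4) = (n - 5)*(n + 1)*(n + 2)*(n^2 - 5*n + 4) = (n - 5)*(n - 4)*(n + 1)*(n + 2)*(n - 1)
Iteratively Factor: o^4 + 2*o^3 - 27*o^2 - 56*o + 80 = (o - 5)*(o^3 + 7*o^2 + 8*o - 16) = (o - 5)*(o + 4)*(o^2 + 3*o - 4) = (o - 5)*(o + 4)^2*(o - 1)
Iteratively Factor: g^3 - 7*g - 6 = (g - 3)*(g^2 + 3*g + 2) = (g - 3)*(g + 1)*(g + 2)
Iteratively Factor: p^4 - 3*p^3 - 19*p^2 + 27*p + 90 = (p + 3)*(p^3 - 6*p^2 - p + 30) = (p - 3)*(p + 3)*(p^2 - 3*p - 10) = (p - 5)*(p - 3)*(p + 3)*(p + 2)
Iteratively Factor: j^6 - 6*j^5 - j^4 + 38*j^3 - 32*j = (j - 1)*(j^5 - 5*j^4 - 6*j^3 + 32*j^2 + 32*j) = (j - 4)*(j - 1)*(j^4 - j^3 - 10*j^2 - 8*j) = (j - 4)*(j - 1)*(j + 1)*(j^3 - 2*j^2 - 8*j) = (j - 4)*(j - 1)*(j + 1)*(j + 2)*(j^2 - 4*j) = (j - 4)^2*(j - 1)*(j + 1)*(j + 2)*(j)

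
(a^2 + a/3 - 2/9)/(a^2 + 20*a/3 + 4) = (a - 1/3)/(a + 6)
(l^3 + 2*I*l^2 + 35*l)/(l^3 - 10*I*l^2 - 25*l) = (l + 7*I)/(l - 5*I)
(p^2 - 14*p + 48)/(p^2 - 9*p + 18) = (p - 8)/(p - 3)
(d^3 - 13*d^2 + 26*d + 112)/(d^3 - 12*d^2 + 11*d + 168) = (d + 2)/(d + 3)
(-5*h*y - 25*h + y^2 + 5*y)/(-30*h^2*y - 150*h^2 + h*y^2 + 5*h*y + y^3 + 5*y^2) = 1/(6*h + y)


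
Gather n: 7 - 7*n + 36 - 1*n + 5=48 - 8*n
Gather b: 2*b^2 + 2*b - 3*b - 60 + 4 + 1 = 2*b^2 - b - 55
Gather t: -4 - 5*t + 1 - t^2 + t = -t^2 - 4*t - 3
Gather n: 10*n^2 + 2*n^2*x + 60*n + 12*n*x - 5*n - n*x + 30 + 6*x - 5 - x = n^2*(2*x + 10) + n*(11*x + 55) + 5*x + 25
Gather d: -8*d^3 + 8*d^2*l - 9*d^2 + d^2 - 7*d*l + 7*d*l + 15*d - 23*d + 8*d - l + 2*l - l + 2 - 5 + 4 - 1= -8*d^3 + d^2*(8*l - 8)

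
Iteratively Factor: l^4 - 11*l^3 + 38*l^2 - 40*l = (l)*(l^3 - 11*l^2 + 38*l - 40) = l*(l - 5)*(l^2 - 6*l + 8) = l*(l - 5)*(l - 2)*(l - 4)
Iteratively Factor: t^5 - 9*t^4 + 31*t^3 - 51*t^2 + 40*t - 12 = (t - 1)*(t^4 - 8*t^3 + 23*t^2 - 28*t + 12) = (t - 3)*(t - 1)*(t^3 - 5*t^2 + 8*t - 4) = (t - 3)*(t - 2)*(t - 1)*(t^2 - 3*t + 2) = (t - 3)*(t - 2)*(t - 1)^2*(t - 2)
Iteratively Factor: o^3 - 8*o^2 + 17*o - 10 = (o - 2)*(o^2 - 6*o + 5) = (o - 5)*(o - 2)*(o - 1)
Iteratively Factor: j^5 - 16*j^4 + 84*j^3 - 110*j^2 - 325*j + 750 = (j - 5)*(j^4 - 11*j^3 + 29*j^2 + 35*j - 150) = (j - 5)*(j + 2)*(j^3 - 13*j^2 + 55*j - 75) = (j - 5)^2*(j + 2)*(j^2 - 8*j + 15) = (j - 5)^2*(j - 3)*(j + 2)*(j - 5)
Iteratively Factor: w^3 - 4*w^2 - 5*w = (w - 5)*(w^2 + w) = (w - 5)*(w + 1)*(w)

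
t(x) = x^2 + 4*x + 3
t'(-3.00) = -2.00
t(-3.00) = 0.00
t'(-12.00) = -20.00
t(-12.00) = 99.00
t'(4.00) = 12.00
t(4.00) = 35.00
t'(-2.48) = -0.96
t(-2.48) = -0.77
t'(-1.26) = 1.48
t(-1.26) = -0.45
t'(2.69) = 9.38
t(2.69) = 21.00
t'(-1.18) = 1.64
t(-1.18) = -0.33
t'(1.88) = 7.76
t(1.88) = 14.05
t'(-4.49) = -4.98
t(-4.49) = 5.20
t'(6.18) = 16.36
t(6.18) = 65.91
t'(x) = 2*x + 4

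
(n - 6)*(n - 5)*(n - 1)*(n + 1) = n^4 - 11*n^3 + 29*n^2 + 11*n - 30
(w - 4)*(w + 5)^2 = w^3 + 6*w^2 - 15*w - 100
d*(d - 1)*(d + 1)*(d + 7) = d^4 + 7*d^3 - d^2 - 7*d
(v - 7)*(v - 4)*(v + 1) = v^3 - 10*v^2 + 17*v + 28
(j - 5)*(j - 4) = j^2 - 9*j + 20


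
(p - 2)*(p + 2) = p^2 - 4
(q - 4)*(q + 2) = q^2 - 2*q - 8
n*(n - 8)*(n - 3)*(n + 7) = n^4 - 4*n^3 - 53*n^2 + 168*n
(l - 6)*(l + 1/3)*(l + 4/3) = l^3 - 13*l^2/3 - 86*l/9 - 8/3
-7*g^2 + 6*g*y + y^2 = (-g + y)*(7*g + y)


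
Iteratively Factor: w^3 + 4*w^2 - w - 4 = (w + 4)*(w^2 - 1) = (w + 1)*(w + 4)*(w - 1)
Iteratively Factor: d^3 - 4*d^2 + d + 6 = (d - 2)*(d^2 - 2*d - 3) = (d - 2)*(d + 1)*(d - 3)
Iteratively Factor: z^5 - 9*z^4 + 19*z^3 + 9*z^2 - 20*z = (z - 5)*(z^4 - 4*z^3 - z^2 + 4*z) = (z - 5)*(z + 1)*(z^3 - 5*z^2 + 4*z) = (z - 5)*(z - 1)*(z + 1)*(z^2 - 4*z) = z*(z - 5)*(z - 1)*(z + 1)*(z - 4)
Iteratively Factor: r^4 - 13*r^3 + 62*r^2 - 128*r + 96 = (r - 3)*(r^3 - 10*r^2 + 32*r - 32) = (r - 4)*(r - 3)*(r^2 - 6*r + 8) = (r - 4)^2*(r - 3)*(r - 2)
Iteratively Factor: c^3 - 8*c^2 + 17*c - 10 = (c - 2)*(c^2 - 6*c + 5) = (c - 2)*(c - 1)*(c - 5)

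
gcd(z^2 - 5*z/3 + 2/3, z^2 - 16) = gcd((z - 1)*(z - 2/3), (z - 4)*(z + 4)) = 1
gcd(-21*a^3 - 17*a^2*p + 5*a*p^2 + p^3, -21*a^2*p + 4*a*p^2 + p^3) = -21*a^2 + 4*a*p + p^2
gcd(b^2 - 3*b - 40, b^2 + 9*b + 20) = b + 5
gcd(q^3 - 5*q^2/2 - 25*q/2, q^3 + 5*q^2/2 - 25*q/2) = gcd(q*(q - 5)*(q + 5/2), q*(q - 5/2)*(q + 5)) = q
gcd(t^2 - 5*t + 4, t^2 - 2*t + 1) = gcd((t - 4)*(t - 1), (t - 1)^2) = t - 1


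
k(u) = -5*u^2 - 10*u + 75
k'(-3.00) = 20.00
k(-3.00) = 60.00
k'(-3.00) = 20.00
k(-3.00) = 60.00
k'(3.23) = -42.30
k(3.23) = -9.46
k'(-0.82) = -1.80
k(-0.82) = 79.84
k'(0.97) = -19.70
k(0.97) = 60.60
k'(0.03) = -10.30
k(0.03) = 74.70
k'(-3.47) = 24.70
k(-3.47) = 49.50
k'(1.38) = -23.80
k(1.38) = 51.68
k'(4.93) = -59.30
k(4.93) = -95.82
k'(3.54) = -45.40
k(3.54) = -23.06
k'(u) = -10*u - 10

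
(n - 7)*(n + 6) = n^2 - n - 42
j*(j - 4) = j^2 - 4*j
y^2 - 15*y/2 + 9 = (y - 6)*(y - 3/2)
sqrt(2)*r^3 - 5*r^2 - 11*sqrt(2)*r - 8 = (r - 4*sqrt(2))*(r + sqrt(2))*(sqrt(2)*r + 1)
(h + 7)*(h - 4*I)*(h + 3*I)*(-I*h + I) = -I*h^4 - h^3 - 6*I*h^3 - 6*h^2 - 5*I*h^2 + 7*h - 72*I*h + 84*I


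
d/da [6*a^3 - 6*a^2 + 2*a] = 18*a^2 - 12*a + 2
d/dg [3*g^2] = 6*g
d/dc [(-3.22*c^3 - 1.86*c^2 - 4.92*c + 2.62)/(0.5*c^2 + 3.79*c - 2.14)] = (-1.61*c^4 - 24.4076*c^3 + 16.083*c^2 + 5.3408*c + 0.599)/(0.25*c^4 + 3.79*c^3 + 12.2241*c^2 - 16.2212*c + 4.5796)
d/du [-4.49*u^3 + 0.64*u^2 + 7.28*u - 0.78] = -13.47*u^2 + 1.28*u + 7.28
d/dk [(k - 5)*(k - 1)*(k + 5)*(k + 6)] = 4*k^3 + 15*k^2 - 62*k - 125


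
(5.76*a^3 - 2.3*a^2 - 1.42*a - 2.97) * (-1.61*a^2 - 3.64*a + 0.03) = -9.2736*a^5 - 17.2634*a^4 + 10.831*a^3 + 9.8815*a^2 + 10.7682*a - 0.0891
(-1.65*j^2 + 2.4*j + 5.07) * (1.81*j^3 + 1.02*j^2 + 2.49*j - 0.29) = -2.9865*j^5 + 2.661*j^4 + 7.5162*j^3 + 11.6259*j^2 + 11.9283*j - 1.4703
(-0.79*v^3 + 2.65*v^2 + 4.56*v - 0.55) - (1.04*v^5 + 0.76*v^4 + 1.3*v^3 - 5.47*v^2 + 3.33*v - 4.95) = -1.04*v^5 - 0.76*v^4 - 2.09*v^3 + 8.12*v^2 + 1.23*v + 4.4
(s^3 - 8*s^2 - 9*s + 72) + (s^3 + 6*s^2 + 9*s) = 2*s^3 - 2*s^2 + 72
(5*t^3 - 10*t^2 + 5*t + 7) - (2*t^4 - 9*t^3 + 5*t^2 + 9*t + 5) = -2*t^4 + 14*t^3 - 15*t^2 - 4*t + 2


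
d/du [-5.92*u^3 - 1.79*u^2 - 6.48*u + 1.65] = -17.76*u^2 - 3.58*u - 6.48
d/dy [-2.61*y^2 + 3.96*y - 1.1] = 3.96 - 5.22*y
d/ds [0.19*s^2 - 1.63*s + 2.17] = 0.38*s - 1.63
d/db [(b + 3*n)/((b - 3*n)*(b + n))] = ((b - 3*n)*(b + n) - (b - 3*n)*(b + 3*n) - (b + n)*(b + 3*n))/((b - 3*n)^2*(b + n)^2)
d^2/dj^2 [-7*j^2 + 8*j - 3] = -14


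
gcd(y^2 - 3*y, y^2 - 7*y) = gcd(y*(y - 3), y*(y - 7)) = y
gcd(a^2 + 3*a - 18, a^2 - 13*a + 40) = 1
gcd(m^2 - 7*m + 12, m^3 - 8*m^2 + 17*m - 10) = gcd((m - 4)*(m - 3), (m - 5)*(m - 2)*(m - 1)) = 1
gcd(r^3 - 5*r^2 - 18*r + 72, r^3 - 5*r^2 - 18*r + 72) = r^3 - 5*r^2 - 18*r + 72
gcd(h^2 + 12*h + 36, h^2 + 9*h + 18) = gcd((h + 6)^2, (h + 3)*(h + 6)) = h + 6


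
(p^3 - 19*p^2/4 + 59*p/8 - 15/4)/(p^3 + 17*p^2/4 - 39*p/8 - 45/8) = (4*p^2 - 13*p + 10)/(4*p^2 + 23*p + 15)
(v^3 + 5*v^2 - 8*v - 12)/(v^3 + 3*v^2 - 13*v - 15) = (v^2 + 4*v - 12)/(v^2 + 2*v - 15)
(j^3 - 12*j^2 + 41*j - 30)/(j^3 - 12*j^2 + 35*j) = (j^2 - 7*j + 6)/(j*(j - 7))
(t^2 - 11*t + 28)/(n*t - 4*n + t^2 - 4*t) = (t - 7)/(n + t)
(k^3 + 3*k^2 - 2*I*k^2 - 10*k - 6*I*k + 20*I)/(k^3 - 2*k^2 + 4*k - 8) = (k + 5)/(k + 2*I)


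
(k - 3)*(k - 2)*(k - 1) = k^3 - 6*k^2 + 11*k - 6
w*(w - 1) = w^2 - w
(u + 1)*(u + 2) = u^2 + 3*u + 2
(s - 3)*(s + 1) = s^2 - 2*s - 3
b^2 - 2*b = b*(b - 2)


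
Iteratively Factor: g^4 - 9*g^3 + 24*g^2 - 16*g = (g - 4)*(g^3 - 5*g^2 + 4*g) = (g - 4)*(g - 1)*(g^2 - 4*g) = (g - 4)^2*(g - 1)*(g)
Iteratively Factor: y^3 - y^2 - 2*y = (y + 1)*(y^2 - 2*y) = y*(y + 1)*(y - 2)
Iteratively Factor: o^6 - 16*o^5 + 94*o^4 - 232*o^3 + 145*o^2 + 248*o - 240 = (o - 4)*(o^5 - 12*o^4 + 46*o^3 - 48*o^2 - 47*o + 60) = (o - 4)*(o + 1)*(o^4 - 13*o^3 + 59*o^2 - 107*o + 60) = (o - 4)*(o - 1)*(o + 1)*(o^3 - 12*o^2 + 47*o - 60) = (o - 4)*(o - 3)*(o - 1)*(o + 1)*(o^2 - 9*o + 20) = (o - 5)*(o - 4)*(o - 3)*(o - 1)*(o + 1)*(o - 4)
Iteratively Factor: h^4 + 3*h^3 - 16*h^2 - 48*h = (h - 4)*(h^3 + 7*h^2 + 12*h) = (h - 4)*(h + 3)*(h^2 + 4*h) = (h - 4)*(h + 3)*(h + 4)*(h)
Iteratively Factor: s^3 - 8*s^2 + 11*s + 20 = (s - 5)*(s^2 - 3*s - 4) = (s - 5)*(s + 1)*(s - 4)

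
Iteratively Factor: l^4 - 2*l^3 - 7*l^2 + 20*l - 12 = (l - 2)*(l^3 - 7*l + 6) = (l - 2)^2*(l^2 + 2*l - 3) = (l - 2)^2*(l + 3)*(l - 1)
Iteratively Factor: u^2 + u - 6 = (u + 3)*(u - 2)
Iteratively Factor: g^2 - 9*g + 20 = (g - 4)*(g - 5)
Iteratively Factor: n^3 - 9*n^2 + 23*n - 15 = (n - 3)*(n^2 - 6*n + 5) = (n - 3)*(n - 1)*(n - 5)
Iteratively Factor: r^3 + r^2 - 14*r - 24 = (r + 3)*(r^2 - 2*r - 8) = (r + 2)*(r + 3)*(r - 4)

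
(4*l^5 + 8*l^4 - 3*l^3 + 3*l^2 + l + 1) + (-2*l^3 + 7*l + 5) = 4*l^5 + 8*l^4 - 5*l^3 + 3*l^2 + 8*l + 6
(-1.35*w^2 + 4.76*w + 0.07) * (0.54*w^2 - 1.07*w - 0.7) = -0.729*w^4 + 4.0149*w^3 - 4.1104*w^2 - 3.4069*w - 0.049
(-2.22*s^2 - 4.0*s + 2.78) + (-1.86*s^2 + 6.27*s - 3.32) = -4.08*s^2 + 2.27*s - 0.54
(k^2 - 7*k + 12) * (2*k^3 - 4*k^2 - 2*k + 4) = 2*k^5 - 18*k^4 + 50*k^3 - 30*k^2 - 52*k + 48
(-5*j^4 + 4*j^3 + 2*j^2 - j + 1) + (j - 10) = -5*j^4 + 4*j^3 + 2*j^2 - 9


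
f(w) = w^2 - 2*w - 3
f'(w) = 2*w - 2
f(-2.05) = 5.30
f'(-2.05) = -6.10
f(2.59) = -1.47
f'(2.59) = 3.18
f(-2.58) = 8.82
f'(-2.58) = -7.16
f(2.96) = -0.16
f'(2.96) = 3.92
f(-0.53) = -1.66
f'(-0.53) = -3.06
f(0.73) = -3.93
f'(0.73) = -0.54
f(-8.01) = 77.18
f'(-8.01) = -18.02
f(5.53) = 16.52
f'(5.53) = 9.06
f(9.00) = 60.00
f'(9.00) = 16.00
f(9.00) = 60.00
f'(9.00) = 16.00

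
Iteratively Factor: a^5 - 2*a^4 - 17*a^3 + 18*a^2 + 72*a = (a + 3)*(a^4 - 5*a^3 - 2*a^2 + 24*a) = (a - 4)*(a + 3)*(a^3 - a^2 - 6*a) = (a - 4)*(a - 3)*(a + 3)*(a^2 + 2*a) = a*(a - 4)*(a - 3)*(a + 3)*(a + 2)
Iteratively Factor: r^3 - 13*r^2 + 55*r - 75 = (r - 5)*(r^2 - 8*r + 15) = (r - 5)^2*(r - 3)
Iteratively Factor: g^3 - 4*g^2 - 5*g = (g)*(g^2 - 4*g - 5) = g*(g + 1)*(g - 5)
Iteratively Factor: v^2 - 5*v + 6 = (v - 2)*(v - 3)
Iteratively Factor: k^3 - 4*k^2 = (k)*(k^2 - 4*k) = k*(k - 4)*(k)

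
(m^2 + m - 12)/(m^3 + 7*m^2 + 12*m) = (m - 3)/(m*(m + 3))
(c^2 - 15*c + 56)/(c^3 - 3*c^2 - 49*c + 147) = (c - 8)/(c^2 + 4*c - 21)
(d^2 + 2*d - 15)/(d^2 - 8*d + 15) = (d + 5)/(d - 5)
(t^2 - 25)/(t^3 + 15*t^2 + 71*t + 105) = (t - 5)/(t^2 + 10*t + 21)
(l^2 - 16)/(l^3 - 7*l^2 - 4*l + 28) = (l^2 - 16)/(l^3 - 7*l^2 - 4*l + 28)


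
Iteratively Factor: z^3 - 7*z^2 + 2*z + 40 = (z + 2)*(z^2 - 9*z + 20) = (z - 5)*(z + 2)*(z - 4)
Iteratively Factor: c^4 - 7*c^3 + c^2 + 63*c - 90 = (c - 2)*(c^3 - 5*c^2 - 9*c + 45) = (c - 5)*(c - 2)*(c^2 - 9) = (c - 5)*(c - 2)*(c + 3)*(c - 3)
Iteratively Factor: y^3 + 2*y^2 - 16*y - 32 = (y - 4)*(y^2 + 6*y + 8) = (y - 4)*(y + 4)*(y + 2)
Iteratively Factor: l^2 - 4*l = (l)*(l - 4)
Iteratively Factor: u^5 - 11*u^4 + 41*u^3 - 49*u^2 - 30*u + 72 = (u - 2)*(u^4 - 9*u^3 + 23*u^2 - 3*u - 36) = (u - 3)*(u - 2)*(u^3 - 6*u^2 + 5*u + 12) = (u - 4)*(u - 3)*(u - 2)*(u^2 - 2*u - 3) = (u - 4)*(u - 3)^2*(u - 2)*(u + 1)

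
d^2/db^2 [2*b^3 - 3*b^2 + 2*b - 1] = 12*b - 6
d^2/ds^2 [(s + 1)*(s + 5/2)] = 2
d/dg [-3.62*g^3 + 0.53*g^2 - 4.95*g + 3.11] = -10.86*g^2 + 1.06*g - 4.95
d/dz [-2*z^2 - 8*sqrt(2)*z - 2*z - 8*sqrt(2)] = -4*z - 8*sqrt(2) - 2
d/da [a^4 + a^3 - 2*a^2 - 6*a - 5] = 4*a^3 + 3*a^2 - 4*a - 6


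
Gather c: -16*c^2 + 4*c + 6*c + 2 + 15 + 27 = -16*c^2 + 10*c + 44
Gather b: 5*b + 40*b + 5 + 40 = 45*b + 45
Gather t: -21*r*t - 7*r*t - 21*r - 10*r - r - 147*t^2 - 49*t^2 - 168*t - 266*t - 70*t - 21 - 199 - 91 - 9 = -32*r - 196*t^2 + t*(-28*r - 504) - 320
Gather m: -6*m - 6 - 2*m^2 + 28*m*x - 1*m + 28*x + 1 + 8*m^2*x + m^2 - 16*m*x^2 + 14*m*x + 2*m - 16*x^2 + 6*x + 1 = m^2*(8*x - 1) + m*(-16*x^2 + 42*x - 5) - 16*x^2 + 34*x - 4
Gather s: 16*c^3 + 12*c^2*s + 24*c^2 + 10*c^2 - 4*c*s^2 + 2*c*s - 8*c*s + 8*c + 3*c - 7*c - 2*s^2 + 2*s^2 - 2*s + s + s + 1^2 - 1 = 16*c^3 + 34*c^2 - 4*c*s^2 + 4*c + s*(12*c^2 - 6*c)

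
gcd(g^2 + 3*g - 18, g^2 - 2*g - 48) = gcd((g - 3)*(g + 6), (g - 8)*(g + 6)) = g + 6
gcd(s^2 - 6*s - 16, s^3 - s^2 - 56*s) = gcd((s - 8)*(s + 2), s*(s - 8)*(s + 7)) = s - 8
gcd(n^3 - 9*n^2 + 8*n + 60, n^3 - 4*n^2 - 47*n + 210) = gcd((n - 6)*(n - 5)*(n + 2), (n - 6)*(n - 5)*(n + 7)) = n^2 - 11*n + 30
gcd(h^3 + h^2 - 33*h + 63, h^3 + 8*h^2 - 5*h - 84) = h^2 + 4*h - 21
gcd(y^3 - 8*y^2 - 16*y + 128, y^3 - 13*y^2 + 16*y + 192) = y - 8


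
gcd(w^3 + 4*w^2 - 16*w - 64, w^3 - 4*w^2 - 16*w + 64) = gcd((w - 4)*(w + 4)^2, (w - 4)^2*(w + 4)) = w^2 - 16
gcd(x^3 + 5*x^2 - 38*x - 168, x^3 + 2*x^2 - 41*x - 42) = x^2 + x - 42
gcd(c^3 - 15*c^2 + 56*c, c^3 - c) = c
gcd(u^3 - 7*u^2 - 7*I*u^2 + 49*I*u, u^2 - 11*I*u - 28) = u - 7*I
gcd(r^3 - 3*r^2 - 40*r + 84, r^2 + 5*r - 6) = r + 6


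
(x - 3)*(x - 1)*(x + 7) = x^3 + 3*x^2 - 25*x + 21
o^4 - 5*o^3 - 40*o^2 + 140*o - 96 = (o - 8)*(o - 2)*(o - 1)*(o + 6)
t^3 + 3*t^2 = t^2*(t + 3)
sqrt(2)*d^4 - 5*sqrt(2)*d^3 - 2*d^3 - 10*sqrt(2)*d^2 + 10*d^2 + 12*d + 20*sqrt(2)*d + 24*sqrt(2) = (d - 6)*(d - 2*sqrt(2))*(d + sqrt(2))*(sqrt(2)*d + sqrt(2))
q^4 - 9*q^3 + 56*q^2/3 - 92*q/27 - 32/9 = (q - 6)*(q - 8/3)*(q - 2/3)*(q + 1/3)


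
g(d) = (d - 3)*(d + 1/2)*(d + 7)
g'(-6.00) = 35.00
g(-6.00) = 49.50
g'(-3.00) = -19.00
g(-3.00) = 60.00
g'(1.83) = 7.52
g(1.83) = -24.07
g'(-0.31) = -21.50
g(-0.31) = -4.21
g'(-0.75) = -24.06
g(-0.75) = 5.86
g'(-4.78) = 6.53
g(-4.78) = 73.92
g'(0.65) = -11.88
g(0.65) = -20.67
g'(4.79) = 92.94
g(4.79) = 111.64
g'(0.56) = -13.02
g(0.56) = -19.55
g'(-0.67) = -23.68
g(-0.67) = 3.95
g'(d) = (d - 3)*(d + 1/2) + (d - 3)*(d + 7) + (d + 1/2)*(d + 7) = 3*d^2 + 9*d - 19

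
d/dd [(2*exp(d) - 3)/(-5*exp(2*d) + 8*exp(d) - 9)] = (10*exp(2*d) - 30*exp(d) + 6)*exp(d)/(25*exp(4*d) - 80*exp(3*d) + 154*exp(2*d) - 144*exp(d) + 81)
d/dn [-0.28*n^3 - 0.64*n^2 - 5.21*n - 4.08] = -0.84*n^2 - 1.28*n - 5.21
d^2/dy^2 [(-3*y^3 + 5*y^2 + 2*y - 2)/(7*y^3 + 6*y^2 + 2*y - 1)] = 2*(371*y^6 + 420*y^5 - 672*y^4 - 473*y^3 - 108*y^2 - 87*y - 11)/(343*y^9 + 882*y^8 + 1050*y^7 + 573*y^6 + 48*y^5 - 120*y^4 - 43*y^3 + 6*y^2 + 6*y - 1)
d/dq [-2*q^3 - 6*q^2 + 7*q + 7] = -6*q^2 - 12*q + 7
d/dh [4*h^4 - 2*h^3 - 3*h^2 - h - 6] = 16*h^3 - 6*h^2 - 6*h - 1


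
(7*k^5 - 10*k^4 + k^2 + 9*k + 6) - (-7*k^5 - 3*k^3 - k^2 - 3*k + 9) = 14*k^5 - 10*k^4 + 3*k^3 + 2*k^2 + 12*k - 3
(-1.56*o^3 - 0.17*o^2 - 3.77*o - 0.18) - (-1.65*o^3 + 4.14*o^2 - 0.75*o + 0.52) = 0.0899999999999999*o^3 - 4.31*o^2 - 3.02*o - 0.7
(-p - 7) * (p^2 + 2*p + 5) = -p^3 - 9*p^2 - 19*p - 35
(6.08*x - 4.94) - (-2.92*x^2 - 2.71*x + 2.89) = 2.92*x^2 + 8.79*x - 7.83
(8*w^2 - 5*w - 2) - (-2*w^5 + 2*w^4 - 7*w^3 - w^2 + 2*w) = 2*w^5 - 2*w^4 + 7*w^3 + 9*w^2 - 7*w - 2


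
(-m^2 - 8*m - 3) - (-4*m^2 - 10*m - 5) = 3*m^2 + 2*m + 2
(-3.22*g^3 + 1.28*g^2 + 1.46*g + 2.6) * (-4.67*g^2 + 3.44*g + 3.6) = 15.0374*g^5 - 17.0544*g^4 - 14.007*g^3 - 2.5116*g^2 + 14.2*g + 9.36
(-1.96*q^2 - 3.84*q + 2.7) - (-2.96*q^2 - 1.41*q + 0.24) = 1.0*q^2 - 2.43*q + 2.46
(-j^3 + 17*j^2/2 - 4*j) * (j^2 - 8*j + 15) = -j^5 + 33*j^4/2 - 87*j^3 + 319*j^2/2 - 60*j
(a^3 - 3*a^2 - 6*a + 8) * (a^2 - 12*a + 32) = a^5 - 15*a^4 + 62*a^3 - 16*a^2 - 288*a + 256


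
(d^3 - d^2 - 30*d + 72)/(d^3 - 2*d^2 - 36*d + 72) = (d^2 - 7*d + 12)/(d^2 - 8*d + 12)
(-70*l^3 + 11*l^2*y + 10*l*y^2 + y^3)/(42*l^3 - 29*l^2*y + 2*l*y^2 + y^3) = (5*l + y)/(-3*l + y)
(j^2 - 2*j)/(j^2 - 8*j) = (j - 2)/(j - 8)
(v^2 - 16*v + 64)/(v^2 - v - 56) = (v - 8)/(v + 7)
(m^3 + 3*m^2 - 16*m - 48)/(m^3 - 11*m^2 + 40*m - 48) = (m^2 + 7*m + 12)/(m^2 - 7*m + 12)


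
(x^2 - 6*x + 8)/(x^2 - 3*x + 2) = (x - 4)/(x - 1)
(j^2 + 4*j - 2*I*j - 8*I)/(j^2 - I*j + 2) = (j + 4)/(j + I)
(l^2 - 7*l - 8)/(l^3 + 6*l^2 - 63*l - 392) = (l + 1)/(l^2 + 14*l + 49)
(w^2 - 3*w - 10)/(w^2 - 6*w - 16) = (w - 5)/(w - 8)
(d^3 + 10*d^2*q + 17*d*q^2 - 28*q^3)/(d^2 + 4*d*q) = d + 6*q - 7*q^2/d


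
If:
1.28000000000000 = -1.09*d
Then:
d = -1.17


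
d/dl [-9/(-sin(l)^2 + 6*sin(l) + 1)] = 18*(3 - sin(l))*cos(l)/(6*sin(l) + cos(l)^2)^2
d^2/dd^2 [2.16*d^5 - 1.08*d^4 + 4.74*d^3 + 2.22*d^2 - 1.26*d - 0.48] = 43.2*d^3 - 12.96*d^2 + 28.44*d + 4.44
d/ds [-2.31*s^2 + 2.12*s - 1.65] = 2.12 - 4.62*s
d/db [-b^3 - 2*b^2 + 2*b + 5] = -3*b^2 - 4*b + 2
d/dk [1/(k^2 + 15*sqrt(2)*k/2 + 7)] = 2*(-4*k - 15*sqrt(2))/(2*k^2 + 15*sqrt(2)*k + 14)^2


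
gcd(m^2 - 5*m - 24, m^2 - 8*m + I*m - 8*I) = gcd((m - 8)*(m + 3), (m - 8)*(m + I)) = m - 8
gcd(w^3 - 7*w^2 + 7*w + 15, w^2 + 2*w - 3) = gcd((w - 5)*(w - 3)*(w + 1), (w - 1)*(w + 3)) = 1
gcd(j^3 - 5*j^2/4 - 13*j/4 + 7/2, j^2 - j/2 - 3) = j - 2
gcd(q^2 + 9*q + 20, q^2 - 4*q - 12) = 1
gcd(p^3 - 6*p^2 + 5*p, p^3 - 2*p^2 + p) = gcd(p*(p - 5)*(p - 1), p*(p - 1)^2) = p^2 - p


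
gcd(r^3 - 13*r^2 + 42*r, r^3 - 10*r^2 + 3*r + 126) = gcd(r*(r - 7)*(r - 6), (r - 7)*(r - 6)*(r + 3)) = r^2 - 13*r + 42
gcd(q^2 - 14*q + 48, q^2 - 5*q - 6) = q - 6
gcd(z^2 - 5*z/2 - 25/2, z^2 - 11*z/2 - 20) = z + 5/2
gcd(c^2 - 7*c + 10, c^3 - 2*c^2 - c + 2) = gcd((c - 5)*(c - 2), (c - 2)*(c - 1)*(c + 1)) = c - 2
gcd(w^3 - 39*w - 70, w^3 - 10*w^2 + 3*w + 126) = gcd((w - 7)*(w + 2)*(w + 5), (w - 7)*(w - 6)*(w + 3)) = w - 7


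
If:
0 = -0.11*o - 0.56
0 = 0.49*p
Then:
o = -5.09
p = 0.00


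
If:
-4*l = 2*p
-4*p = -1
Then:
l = -1/8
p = 1/4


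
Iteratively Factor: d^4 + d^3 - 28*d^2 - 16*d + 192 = (d + 4)*(d^3 - 3*d^2 - 16*d + 48) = (d + 4)^2*(d^2 - 7*d + 12) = (d - 3)*(d + 4)^2*(d - 4)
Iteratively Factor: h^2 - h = (h)*(h - 1)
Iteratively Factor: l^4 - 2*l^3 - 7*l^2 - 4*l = (l)*(l^3 - 2*l^2 - 7*l - 4) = l*(l + 1)*(l^2 - 3*l - 4) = l*(l - 4)*(l + 1)*(l + 1)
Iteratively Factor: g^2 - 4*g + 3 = (g - 3)*(g - 1)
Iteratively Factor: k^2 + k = (k)*(k + 1)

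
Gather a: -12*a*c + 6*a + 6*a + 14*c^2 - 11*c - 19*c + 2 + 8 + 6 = a*(12 - 12*c) + 14*c^2 - 30*c + 16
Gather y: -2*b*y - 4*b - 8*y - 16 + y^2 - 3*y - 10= -4*b + y^2 + y*(-2*b - 11) - 26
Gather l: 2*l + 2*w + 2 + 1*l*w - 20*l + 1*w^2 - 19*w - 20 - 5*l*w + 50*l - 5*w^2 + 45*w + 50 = l*(32 - 4*w) - 4*w^2 + 28*w + 32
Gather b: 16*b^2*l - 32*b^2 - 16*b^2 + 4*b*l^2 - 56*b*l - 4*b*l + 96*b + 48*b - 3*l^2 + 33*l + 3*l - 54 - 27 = b^2*(16*l - 48) + b*(4*l^2 - 60*l + 144) - 3*l^2 + 36*l - 81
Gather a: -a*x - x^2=-a*x - x^2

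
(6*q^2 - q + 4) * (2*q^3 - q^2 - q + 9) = 12*q^5 - 8*q^4 + 3*q^3 + 51*q^2 - 13*q + 36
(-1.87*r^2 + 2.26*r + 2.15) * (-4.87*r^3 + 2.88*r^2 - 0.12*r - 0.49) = 9.1069*r^5 - 16.3918*r^4 - 3.7373*r^3 + 6.8371*r^2 - 1.3654*r - 1.0535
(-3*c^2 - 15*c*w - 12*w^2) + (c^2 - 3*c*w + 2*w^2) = -2*c^2 - 18*c*w - 10*w^2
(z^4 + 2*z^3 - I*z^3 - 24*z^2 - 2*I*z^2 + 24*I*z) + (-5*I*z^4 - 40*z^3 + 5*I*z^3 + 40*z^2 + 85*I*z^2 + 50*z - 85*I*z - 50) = z^4 - 5*I*z^4 - 38*z^3 + 4*I*z^3 + 16*z^2 + 83*I*z^2 + 50*z - 61*I*z - 50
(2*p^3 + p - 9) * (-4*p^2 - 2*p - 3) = -8*p^5 - 4*p^4 - 10*p^3 + 34*p^2 + 15*p + 27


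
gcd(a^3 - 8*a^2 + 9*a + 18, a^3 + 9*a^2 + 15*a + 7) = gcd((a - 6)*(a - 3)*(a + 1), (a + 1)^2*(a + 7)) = a + 1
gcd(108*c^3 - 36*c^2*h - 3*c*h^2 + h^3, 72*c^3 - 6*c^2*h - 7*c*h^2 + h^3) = 6*c - h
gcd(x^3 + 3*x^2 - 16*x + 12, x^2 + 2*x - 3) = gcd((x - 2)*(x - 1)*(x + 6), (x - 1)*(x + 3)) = x - 1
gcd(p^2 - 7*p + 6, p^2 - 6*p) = p - 6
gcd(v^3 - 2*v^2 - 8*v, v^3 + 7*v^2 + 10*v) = v^2 + 2*v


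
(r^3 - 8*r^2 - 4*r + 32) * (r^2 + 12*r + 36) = r^5 + 4*r^4 - 64*r^3 - 304*r^2 + 240*r + 1152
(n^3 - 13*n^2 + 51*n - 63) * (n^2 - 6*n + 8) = n^5 - 19*n^4 + 137*n^3 - 473*n^2 + 786*n - 504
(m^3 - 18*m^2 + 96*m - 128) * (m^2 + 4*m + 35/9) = m^5 - 14*m^4 + 251*m^3/9 + 186*m^2 - 416*m/3 - 4480/9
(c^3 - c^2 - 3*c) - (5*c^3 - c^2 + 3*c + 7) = -4*c^3 - 6*c - 7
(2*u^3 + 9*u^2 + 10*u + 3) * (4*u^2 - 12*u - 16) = 8*u^5 + 12*u^4 - 100*u^3 - 252*u^2 - 196*u - 48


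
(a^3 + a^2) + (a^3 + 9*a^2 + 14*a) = 2*a^3 + 10*a^2 + 14*a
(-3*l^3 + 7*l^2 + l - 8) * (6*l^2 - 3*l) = -18*l^5 + 51*l^4 - 15*l^3 - 51*l^2 + 24*l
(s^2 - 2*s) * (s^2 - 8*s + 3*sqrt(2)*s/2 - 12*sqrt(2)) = s^4 - 10*s^3 + 3*sqrt(2)*s^3/2 - 15*sqrt(2)*s^2 + 16*s^2 + 24*sqrt(2)*s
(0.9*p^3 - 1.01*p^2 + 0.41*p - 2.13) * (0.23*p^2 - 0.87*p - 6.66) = 0.207*p^5 - 1.0153*p^4 - 5.021*p^3 + 5.88*p^2 - 0.8775*p + 14.1858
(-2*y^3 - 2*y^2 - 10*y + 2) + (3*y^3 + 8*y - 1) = y^3 - 2*y^2 - 2*y + 1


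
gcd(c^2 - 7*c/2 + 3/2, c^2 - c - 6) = c - 3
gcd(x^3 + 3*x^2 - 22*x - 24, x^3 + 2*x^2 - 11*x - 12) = x + 1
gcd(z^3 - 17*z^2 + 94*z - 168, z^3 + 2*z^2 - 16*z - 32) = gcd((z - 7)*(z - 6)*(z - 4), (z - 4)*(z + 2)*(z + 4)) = z - 4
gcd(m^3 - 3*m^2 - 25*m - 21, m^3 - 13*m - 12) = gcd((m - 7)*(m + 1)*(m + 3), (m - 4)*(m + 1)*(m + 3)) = m^2 + 4*m + 3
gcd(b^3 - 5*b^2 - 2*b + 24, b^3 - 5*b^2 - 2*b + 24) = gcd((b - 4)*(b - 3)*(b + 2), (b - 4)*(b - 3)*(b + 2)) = b^3 - 5*b^2 - 2*b + 24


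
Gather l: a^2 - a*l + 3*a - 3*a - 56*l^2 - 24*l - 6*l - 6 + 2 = a^2 - 56*l^2 + l*(-a - 30) - 4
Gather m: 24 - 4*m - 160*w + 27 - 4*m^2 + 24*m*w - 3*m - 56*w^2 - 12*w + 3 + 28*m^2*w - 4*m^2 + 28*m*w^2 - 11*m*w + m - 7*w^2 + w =m^2*(28*w - 8) + m*(28*w^2 + 13*w - 6) - 63*w^2 - 171*w + 54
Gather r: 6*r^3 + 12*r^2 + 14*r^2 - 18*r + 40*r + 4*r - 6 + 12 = 6*r^3 + 26*r^2 + 26*r + 6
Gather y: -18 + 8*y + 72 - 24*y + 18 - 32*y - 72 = -48*y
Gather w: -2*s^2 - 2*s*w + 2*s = -2*s^2 - 2*s*w + 2*s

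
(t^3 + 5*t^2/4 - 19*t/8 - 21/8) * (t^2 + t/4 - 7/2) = t^5 + 3*t^4/2 - 89*t^3/16 - 243*t^2/32 + 245*t/32 + 147/16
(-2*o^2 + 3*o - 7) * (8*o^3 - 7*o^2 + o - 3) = -16*o^5 + 38*o^4 - 79*o^3 + 58*o^2 - 16*o + 21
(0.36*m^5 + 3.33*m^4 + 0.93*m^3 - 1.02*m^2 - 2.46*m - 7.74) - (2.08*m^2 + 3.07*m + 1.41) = 0.36*m^5 + 3.33*m^4 + 0.93*m^3 - 3.1*m^2 - 5.53*m - 9.15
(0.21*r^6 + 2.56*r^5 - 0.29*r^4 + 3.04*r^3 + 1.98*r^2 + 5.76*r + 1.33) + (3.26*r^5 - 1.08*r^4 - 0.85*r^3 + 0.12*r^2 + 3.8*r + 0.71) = 0.21*r^6 + 5.82*r^5 - 1.37*r^4 + 2.19*r^3 + 2.1*r^2 + 9.56*r + 2.04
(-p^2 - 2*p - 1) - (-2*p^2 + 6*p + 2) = p^2 - 8*p - 3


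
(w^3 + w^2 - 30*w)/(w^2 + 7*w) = (w^2 + w - 30)/(w + 7)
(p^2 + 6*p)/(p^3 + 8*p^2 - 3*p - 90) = p/(p^2 + 2*p - 15)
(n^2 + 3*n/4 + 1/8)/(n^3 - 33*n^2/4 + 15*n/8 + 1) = (2*n + 1)/(2*n^2 - 17*n + 8)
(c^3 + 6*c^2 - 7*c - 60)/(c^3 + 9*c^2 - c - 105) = (c + 4)/(c + 7)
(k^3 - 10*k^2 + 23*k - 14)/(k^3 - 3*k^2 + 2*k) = (k - 7)/k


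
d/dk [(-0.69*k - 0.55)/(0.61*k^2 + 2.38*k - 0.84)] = (0.4209*k^2 + 0.671*k + 1.8886)/(0.3721*k^4 + 2.9036*k^3 + 4.6396*k^2 - 3.9984*k + 0.7056)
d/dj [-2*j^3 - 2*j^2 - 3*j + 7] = -6*j^2 - 4*j - 3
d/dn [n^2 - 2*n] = 2*n - 2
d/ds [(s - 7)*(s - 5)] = 2*s - 12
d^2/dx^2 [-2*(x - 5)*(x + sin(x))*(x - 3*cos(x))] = 2*x^2*sin(x) - 6*x^2*cos(x) - 34*x*sin(x) - 12*x*sin(2*x) + 22*x*cos(x) - 12*x + 56*sin(x) + 60*sin(2*x) + 32*cos(x) + 12*cos(2*x) + 20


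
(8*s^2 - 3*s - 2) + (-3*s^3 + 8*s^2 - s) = -3*s^3 + 16*s^2 - 4*s - 2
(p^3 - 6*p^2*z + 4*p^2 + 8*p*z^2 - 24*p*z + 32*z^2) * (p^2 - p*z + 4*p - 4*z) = p^5 - 7*p^4*z + 8*p^4 + 14*p^3*z^2 - 56*p^3*z + 16*p^3 - 8*p^2*z^3 + 112*p^2*z^2 - 112*p^2*z - 64*p*z^3 + 224*p*z^2 - 128*z^3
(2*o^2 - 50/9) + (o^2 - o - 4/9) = 3*o^2 - o - 6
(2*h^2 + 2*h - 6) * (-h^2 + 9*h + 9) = -2*h^4 + 16*h^3 + 42*h^2 - 36*h - 54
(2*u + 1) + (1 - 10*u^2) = -10*u^2 + 2*u + 2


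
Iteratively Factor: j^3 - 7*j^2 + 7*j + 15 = (j - 5)*(j^2 - 2*j - 3) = (j - 5)*(j - 3)*(j + 1)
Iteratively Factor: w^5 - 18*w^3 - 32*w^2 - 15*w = (w + 3)*(w^4 - 3*w^3 - 9*w^2 - 5*w) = (w + 1)*(w + 3)*(w^3 - 4*w^2 - 5*w) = w*(w + 1)*(w + 3)*(w^2 - 4*w - 5) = w*(w - 5)*(w + 1)*(w + 3)*(w + 1)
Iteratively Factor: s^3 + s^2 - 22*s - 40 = (s + 4)*(s^2 - 3*s - 10) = (s - 5)*(s + 4)*(s + 2)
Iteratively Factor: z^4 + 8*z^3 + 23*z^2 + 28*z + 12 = (z + 2)*(z^3 + 6*z^2 + 11*z + 6) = (z + 2)^2*(z^2 + 4*z + 3) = (z + 1)*(z + 2)^2*(z + 3)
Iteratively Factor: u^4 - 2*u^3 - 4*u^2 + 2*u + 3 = (u - 3)*(u^3 + u^2 - u - 1) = (u - 3)*(u + 1)*(u^2 - 1) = (u - 3)*(u - 1)*(u + 1)*(u + 1)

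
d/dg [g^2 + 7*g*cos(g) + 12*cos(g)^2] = -7*g*sin(g) + 2*g - 12*sin(2*g) + 7*cos(g)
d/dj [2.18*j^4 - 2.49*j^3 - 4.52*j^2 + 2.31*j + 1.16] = 8.72*j^3 - 7.47*j^2 - 9.04*j + 2.31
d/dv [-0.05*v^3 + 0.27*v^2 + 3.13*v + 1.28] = -0.15*v^2 + 0.54*v + 3.13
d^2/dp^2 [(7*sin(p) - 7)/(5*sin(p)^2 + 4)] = 7*(-225*sin(p)^5 + 100*sin(p)^4 - 230*sin(p)^2 + 233*sin(p)/2 - 105*sin(3*p) + 25*sin(5*p)/2 + 40)/(5*sin(p)^2 + 4)^3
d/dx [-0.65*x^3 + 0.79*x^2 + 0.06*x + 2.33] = -1.95*x^2 + 1.58*x + 0.06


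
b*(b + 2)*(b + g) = b^3 + b^2*g + 2*b^2 + 2*b*g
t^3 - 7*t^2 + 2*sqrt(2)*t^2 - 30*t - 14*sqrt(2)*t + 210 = (t - 7)*(t - 3*sqrt(2))*(t + 5*sqrt(2))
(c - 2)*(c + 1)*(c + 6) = c^3 + 5*c^2 - 8*c - 12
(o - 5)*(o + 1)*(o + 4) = o^3 - 21*o - 20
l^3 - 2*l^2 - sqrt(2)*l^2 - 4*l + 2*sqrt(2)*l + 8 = (l - 2)*(l - 2*sqrt(2))*(l + sqrt(2))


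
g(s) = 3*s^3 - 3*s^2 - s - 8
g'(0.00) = -1.00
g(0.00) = -8.00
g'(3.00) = 62.00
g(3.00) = 43.00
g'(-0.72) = 7.99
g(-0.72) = -9.95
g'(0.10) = -1.51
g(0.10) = -8.13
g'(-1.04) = 14.97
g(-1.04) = -13.58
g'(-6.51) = 419.48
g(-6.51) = -956.31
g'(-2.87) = 90.35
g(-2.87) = -100.76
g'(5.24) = 214.68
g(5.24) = 336.02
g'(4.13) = 127.73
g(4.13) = 148.03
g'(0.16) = -1.73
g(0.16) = -8.22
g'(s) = 9*s^2 - 6*s - 1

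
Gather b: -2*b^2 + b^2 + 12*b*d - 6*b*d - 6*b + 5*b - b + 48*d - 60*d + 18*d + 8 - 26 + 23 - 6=-b^2 + b*(6*d - 2) + 6*d - 1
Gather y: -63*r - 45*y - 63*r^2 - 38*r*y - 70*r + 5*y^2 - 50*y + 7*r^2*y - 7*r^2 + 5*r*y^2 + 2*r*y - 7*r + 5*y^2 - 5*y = -70*r^2 - 140*r + y^2*(5*r + 10) + y*(7*r^2 - 36*r - 100)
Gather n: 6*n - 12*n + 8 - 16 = -6*n - 8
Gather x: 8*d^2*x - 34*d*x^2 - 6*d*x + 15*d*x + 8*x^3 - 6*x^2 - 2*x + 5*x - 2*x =8*x^3 + x^2*(-34*d - 6) + x*(8*d^2 + 9*d + 1)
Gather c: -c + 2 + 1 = 3 - c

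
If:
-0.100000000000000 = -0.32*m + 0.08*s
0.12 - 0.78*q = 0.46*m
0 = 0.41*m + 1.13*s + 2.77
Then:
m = -0.28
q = 0.32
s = -2.35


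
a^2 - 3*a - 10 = (a - 5)*(a + 2)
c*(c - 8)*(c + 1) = c^3 - 7*c^2 - 8*c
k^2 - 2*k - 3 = (k - 3)*(k + 1)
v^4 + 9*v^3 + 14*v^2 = v^2*(v + 2)*(v + 7)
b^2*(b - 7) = b^3 - 7*b^2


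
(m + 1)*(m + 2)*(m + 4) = m^3 + 7*m^2 + 14*m + 8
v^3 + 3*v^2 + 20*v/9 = v*(v + 4/3)*(v + 5/3)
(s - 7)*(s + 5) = s^2 - 2*s - 35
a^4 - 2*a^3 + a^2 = a^2*(a - 1)^2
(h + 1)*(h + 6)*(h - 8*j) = h^3 - 8*h^2*j + 7*h^2 - 56*h*j + 6*h - 48*j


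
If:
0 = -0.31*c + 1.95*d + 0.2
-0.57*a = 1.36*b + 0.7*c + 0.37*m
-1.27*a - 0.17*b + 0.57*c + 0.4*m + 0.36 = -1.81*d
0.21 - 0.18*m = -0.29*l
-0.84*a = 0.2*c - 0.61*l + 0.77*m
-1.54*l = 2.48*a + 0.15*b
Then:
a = -2.02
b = 2.09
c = -5.63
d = -1.00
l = 3.06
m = 6.09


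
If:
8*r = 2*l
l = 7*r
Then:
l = 0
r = 0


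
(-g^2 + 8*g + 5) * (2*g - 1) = -2*g^3 + 17*g^2 + 2*g - 5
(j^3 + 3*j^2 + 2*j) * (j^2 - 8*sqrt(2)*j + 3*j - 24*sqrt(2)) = j^5 - 8*sqrt(2)*j^4 + 6*j^4 - 48*sqrt(2)*j^3 + 11*j^3 - 88*sqrt(2)*j^2 + 6*j^2 - 48*sqrt(2)*j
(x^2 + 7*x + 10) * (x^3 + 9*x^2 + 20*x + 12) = x^5 + 16*x^4 + 93*x^3 + 242*x^2 + 284*x + 120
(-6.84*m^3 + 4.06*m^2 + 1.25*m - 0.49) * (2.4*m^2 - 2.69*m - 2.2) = -16.416*m^5 + 28.1436*m^4 + 7.1266*m^3 - 13.4705*m^2 - 1.4319*m + 1.078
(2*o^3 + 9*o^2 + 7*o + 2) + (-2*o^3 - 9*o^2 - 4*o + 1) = 3*o + 3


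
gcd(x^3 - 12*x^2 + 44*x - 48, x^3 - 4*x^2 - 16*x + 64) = x - 4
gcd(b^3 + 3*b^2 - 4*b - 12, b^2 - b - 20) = 1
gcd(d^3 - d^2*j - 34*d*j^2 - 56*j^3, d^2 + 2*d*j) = d + 2*j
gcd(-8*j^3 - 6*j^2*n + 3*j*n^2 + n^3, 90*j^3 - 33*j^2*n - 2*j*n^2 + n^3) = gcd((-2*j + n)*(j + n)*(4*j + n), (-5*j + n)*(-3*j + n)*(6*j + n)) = 1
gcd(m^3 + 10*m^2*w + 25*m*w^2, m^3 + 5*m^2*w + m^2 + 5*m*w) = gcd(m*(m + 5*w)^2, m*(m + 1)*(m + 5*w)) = m^2 + 5*m*w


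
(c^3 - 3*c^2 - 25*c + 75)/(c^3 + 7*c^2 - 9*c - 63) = (c^2 - 25)/(c^2 + 10*c + 21)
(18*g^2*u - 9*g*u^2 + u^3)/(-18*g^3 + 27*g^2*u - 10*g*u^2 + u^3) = u/(-g + u)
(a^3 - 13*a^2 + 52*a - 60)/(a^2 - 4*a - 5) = (a^2 - 8*a + 12)/(a + 1)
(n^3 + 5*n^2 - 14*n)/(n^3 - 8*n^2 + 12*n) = (n + 7)/(n - 6)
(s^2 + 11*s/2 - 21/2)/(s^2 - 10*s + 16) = (2*s^2 + 11*s - 21)/(2*(s^2 - 10*s + 16))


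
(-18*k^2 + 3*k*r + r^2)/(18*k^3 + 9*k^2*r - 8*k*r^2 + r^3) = (6*k + r)/(-6*k^2 - 5*k*r + r^2)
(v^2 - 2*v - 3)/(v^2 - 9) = (v + 1)/(v + 3)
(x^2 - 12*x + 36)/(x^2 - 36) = (x - 6)/(x + 6)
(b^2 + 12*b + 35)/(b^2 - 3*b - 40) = (b + 7)/(b - 8)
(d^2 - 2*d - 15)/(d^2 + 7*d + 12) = (d - 5)/(d + 4)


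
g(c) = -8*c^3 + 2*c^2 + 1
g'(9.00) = -1908.00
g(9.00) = -5669.00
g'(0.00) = 0.00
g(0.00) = 1.00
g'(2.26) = -113.54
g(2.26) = -81.13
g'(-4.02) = -403.93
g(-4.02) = 553.04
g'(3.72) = -317.24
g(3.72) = -383.15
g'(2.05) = -92.66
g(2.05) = -59.52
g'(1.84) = -73.89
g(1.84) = -42.06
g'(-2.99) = -226.52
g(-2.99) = 232.73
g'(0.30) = -0.96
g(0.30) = 0.96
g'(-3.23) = -263.31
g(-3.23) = 291.45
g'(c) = -24*c^2 + 4*c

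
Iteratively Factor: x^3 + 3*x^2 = (x + 3)*(x^2) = x*(x + 3)*(x)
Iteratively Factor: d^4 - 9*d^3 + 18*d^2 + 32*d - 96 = (d - 4)*(d^3 - 5*d^2 - 2*d + 24) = (d - 4)*(d - 3)*(d^2 - 2*d - 8) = (d - 4)*(d - 3)*(d + 2)*(d - 4)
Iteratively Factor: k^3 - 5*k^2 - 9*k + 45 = (k + 3)*(k^2 - 8*k + 15) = (k - 3)*(k + 3)*(k - 5)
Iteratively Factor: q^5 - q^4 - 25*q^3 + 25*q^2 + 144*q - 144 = (q + 3)*(q^4 - 4*q^3 - 13*q^2 + 64*q - 48) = (q - 3)*(q + 3)*(q^3 - q^2 - 16*q + 16) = (q - 4)*(q - 3)*(q + 3)*(q^2 + 3*q - 4) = (q - 4)*(q - 3)*(q + 3)*(q + 4)*(q - 1)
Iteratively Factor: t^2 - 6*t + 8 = (t - 2)*(t - 4)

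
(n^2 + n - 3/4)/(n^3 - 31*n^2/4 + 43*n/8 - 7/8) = 2*(2*n + 3)/(4*n^2 - 29*n + 7)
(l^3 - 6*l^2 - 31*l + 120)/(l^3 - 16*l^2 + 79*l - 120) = (l + 5)/(l - 5)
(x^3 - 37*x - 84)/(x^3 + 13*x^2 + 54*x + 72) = (x - 7)/(x + 6)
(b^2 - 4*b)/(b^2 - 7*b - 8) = b*(4 - b)/(-b^2 + 7*b + 8)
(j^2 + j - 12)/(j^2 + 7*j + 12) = (j - 3)/(j + 3)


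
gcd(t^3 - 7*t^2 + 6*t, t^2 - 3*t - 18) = t - 6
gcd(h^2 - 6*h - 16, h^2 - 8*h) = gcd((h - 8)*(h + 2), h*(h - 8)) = h - 8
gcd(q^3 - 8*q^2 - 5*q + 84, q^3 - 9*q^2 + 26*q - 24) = q - 4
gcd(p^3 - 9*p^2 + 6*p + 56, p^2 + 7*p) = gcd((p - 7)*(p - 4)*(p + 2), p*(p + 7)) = 1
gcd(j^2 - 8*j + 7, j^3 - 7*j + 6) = j - 1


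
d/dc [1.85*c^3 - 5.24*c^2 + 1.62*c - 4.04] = 5.55*c^2 - 10.48*c + 1.62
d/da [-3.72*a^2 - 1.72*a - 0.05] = -7.44*a - 1.72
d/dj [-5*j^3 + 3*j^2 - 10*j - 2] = -15*j^2 + 6*j - 10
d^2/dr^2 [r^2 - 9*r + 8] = 2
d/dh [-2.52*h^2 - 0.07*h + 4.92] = -5.04*h - 0.07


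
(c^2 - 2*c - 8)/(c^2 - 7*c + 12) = (c + 2)/(c - 3)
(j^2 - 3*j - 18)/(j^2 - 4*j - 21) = (j - 6)/(j - 7)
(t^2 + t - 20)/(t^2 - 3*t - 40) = (t - 4)/(t - 8)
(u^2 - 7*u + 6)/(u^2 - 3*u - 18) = (u - 1)/(u + 3)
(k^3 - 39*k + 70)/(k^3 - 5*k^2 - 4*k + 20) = (k + 7)/(k + 2)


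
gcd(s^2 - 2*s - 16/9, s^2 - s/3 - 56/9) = s - 8/3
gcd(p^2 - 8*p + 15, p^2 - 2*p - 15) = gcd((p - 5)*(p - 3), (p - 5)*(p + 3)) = p - 5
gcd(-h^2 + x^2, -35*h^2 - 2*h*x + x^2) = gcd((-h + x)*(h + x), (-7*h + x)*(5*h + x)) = 1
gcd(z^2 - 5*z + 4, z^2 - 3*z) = 1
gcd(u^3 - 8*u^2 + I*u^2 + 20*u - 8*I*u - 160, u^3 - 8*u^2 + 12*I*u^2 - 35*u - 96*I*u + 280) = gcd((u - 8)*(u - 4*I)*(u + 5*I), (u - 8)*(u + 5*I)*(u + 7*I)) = u^2 + u*(-8 + 5*I) - 40*I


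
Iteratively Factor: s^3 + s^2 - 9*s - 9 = (s + 1)*(s^2 - 9) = (s - 3)*(s + 1)*(s + 3)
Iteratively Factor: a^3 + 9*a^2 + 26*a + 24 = (a + 3)*(a^2 + 6*a + 8) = (a + 3)*(a + 4)*(a + 2)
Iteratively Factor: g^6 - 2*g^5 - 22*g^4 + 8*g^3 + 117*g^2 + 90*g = (g + 3)*(g^5 - 5*g^4 - 7*g^3 + 29*g^2 + 30*g) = (g - 3)*(g + 3)*(g^4 - 2*g^3 - 13*g^2 - 10*g) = (g - 5)*(g - 3)*(g + 3)*(g^3 + 3*g^2 + 2*g) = (g - 5)*(g - 3)*(g + 2)*(g + 3)*(g^2 + g) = g*(g - 5)*(g - 3)*(g + 2)*(g + 3)*(g + 1)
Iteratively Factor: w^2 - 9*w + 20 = (w - 4)*(w - 5)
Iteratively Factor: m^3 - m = (m - 1)*(m^2 + m) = (m - 1)*(m + 1)*(m)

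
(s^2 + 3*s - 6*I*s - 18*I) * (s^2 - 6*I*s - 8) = s^4 + 3*s^3 - 12*I*s^3 - 44*s^2 - 36*I*s^2 - 132*s + 48*I*s + 144*I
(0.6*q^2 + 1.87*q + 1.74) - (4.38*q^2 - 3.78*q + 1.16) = -3.78*q^2 + 5.65*q + 0.58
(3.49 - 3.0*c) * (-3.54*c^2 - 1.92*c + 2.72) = 10.62*c^3 - 6.5946*c^2 - 14.8608*c + 9.4928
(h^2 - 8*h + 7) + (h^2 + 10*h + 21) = 2*h^2 + 2*h + 28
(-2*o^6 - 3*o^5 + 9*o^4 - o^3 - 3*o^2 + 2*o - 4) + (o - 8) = -2*o^6 - 3*o^5 + 9*o^4 - o^3 - 3*o^2 + 3*o - 12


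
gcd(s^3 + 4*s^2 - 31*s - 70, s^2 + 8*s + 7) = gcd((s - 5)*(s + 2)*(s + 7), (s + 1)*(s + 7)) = s + 7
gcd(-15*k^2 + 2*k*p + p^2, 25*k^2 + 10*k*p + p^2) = 5*k + p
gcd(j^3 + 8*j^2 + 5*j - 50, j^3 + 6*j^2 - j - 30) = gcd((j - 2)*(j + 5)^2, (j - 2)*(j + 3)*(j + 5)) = j^2 + 3*j - 10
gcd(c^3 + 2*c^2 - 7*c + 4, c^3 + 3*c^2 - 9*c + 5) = c^2 - 2*c + 1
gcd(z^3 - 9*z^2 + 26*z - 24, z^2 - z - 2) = z - 2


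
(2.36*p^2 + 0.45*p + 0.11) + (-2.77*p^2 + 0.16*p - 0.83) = -0.41*p^2 + 0.61*p - 0.72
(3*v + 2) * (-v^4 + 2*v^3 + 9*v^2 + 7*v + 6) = -3*v^5 + 4*v^4 + 31*v^3 + 39*v^2 + 32*v + 12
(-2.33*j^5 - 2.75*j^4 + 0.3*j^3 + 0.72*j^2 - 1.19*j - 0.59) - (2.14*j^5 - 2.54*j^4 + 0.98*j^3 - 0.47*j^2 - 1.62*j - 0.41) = -4.47*j^5 - 0.21*j^4 - 0.68*j^3 + 1.19*j^2 + 0.43*j - 0.18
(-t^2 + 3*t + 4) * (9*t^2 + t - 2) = -9*t^4 + 26*t^3 + 41*t^2 - 2*t - 8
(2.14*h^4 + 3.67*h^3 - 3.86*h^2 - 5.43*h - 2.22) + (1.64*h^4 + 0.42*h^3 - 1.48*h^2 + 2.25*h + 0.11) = 3.78*h^4 + 4.09*h^3 - 5.34*h^2 - 3.18*h - 2.11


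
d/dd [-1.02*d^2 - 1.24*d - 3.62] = -2.04*d - 1.24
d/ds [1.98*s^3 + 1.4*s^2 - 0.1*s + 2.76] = 5.94*s^2 + 2.8*s - 0.1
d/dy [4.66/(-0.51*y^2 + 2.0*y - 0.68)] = (4.7532*y - 9.32)/(0.51*y^2 - 2.0*y + 0.68)^2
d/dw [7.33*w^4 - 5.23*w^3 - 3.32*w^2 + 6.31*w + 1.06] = 29.32*w^3 - 15.69*w^2 - 6.64*w + 6.31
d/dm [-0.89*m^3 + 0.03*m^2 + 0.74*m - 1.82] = -2.67*m^2 + 0.06*m + 0.74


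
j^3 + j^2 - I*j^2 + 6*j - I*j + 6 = (j + 1)*(j - 3*I)*(j + 2*I)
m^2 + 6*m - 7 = (m - 1)*(m + 7)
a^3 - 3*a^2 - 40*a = a*(a - 8)*(a + 5)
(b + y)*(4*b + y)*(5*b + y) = 20*b^3 + 29*b^2*y + 10*b*y^2 + y^3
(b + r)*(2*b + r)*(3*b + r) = 6*b^3 + 11*b^2*r + 6*b*r^2 + r^3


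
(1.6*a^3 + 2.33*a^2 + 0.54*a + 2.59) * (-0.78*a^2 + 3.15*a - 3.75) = -1.248*a^5 + 3.2226*a^4 + 0.9183*a^3 - 9.0567*a^2 + 6.1335*a - 9.7125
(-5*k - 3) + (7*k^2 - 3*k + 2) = 7*k^2 - 8*k - 1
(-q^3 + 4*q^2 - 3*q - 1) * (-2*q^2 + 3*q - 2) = 2*q^5 - 11*q^4 + 20*q^3 - 15*q^2 + 3*q + 2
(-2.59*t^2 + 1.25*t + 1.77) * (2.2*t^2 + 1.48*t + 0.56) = -5.698*t^4 - 1.0832*t^3 + 4.2936*t^2 + 3.3196*t + 0.9912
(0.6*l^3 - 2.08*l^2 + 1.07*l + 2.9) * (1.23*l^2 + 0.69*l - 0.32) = 0.738*l^5 - 2.1444*l^4 - 0.3111*l^3 + 4.9709*l^2 + 1.6586*l - 0.928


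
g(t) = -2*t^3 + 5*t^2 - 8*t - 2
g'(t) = -6*t^2 + 10*t - 8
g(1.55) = -9.84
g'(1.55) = -6.92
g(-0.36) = 1.62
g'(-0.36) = -12.38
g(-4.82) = 376.68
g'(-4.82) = -195.59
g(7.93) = -748.37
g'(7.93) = -306.01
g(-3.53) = 176.52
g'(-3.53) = -118.07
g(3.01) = -35.32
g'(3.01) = -32.26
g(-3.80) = 210.34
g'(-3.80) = -132.64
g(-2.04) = 52.11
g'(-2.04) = -53.37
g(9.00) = -1127.00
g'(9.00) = -404.00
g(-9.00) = 1933.00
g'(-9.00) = -584.00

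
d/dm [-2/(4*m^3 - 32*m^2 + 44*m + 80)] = (3*m^2 - 16*m + 11)/(2*(m^3 - 8*m^2 + 11*m + 20)^2)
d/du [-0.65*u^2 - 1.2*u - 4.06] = -1.3*u - 1.2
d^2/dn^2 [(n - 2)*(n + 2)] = 2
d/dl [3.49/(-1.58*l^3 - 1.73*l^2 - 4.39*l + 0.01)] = (16.5426*l^2 + 12.0754*l + 15.3211)/(1.58*l^3 + 1.73*l^2 + 4.39*l - 0.01)^2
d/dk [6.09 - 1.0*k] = -1.00000000000000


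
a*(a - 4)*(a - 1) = a^3 - 5*a^2 + 4*a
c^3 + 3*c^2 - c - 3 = (c - 1)*(c + 1)*(c + 3)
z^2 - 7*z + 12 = (z - 4)*(z - 3)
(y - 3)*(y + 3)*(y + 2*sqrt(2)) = y^3 + 2*sqrt(2)*y^2 - 9*y - 18*sqrt(2)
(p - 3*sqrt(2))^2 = p^2 - 6*sqrt(2)*p + 18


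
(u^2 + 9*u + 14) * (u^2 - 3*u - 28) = u^4 + 6*u^3 - 41*u^2 - 294*u - 392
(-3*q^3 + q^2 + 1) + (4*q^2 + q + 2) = -3*q^3 + 5*q^2 + q + 3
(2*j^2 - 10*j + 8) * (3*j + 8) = 6*j^3 - 14*j^2 - 56*j + 64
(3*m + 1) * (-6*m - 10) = -18*m^2 - 36*m - 10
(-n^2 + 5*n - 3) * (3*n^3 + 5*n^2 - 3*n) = -3*n^5 + 10*n^4 + 19*n^3 - 30*n^2 + 9*n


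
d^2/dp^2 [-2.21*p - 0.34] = 0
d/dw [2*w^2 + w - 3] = 4*w + 1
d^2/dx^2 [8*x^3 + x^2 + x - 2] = 48*x + 2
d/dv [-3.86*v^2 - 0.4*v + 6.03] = -7.72*v - 0.4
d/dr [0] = 0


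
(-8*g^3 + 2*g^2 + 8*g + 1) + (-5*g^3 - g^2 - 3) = -13*g^3 + g^2 + 8*g - 2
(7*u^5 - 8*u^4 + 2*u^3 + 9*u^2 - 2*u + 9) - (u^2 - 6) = 7*u^5 - 8*u^4 + 2*u^3 + 8*u^2 - 2*u + 15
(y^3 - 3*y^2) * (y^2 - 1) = y^5 - 3*y^4 - y^3 + 3*y^2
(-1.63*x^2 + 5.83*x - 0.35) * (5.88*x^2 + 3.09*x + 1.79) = -9.5844*x^4 + 29.2437*x^3 + 13.039*x^2 + 9.3542*x - 0.6265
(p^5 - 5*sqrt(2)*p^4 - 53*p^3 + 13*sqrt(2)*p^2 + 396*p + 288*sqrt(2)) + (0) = p^5 - 5*sqrt(2)*p^4 - 53*p^3 + 13*sqrt(2)*p^2 + 396*p + 288*sqrt(2)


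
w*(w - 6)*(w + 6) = w^3 - 36*w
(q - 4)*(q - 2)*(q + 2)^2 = q^4 - 2*q^3 - 12*q^2 + 8*q + 32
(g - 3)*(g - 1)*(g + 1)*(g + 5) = g^4 + 2*g^3 - 16*g^2 - 2*g + 15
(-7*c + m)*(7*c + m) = -49*c^2 + m^2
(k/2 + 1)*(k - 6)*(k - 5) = k^3/2 - 9*k^2/2 + 4*k + 30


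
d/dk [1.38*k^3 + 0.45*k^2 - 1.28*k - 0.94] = 4.14*k^2 + 0.9*k - 1.28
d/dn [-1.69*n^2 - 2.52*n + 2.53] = -3.38*n - 2.52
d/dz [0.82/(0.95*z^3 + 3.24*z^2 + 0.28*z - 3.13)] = (-2.337*z^2 - 5.3136*z - 0.2296)/(0.95*z^3 + 3.24*z^2 + 0.28*z - 3.13)^2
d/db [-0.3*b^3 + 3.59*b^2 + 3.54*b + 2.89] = -0.9*b^2 + 7.18*b + 3.54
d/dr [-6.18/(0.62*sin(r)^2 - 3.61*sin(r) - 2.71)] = (7.6632*sin(r) - 22.3098)*cos(r)/(-0.62*sin(r)^2 + 3.61*sin(r) + 2.71)^2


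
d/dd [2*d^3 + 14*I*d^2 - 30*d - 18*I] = 6*d^2 + 28*I*d - 30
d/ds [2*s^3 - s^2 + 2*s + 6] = 6*s^2 - 2*s + 2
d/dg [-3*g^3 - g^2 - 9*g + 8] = -9*g^2 - 2*g - 9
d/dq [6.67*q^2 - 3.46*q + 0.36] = 13.34*q - 3.46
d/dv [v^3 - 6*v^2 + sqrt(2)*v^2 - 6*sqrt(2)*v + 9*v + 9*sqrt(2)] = 3*v^2 - 12*v + 2*sqrt(2)*v - 6*sqrt(2) + 9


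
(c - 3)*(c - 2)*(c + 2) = c^3 - 3*c^2 - 4*c + 12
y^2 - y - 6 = (y - 3)*(y + 2)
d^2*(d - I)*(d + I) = d^4 + d^2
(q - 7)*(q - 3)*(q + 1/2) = q^3 - 19*q^2/2 + 16*q + 21/2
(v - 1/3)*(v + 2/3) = v^2 + v/3 - 2/9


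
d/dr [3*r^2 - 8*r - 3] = 6*r - 8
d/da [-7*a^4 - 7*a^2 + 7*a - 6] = -28*a^3 - 14*a + 7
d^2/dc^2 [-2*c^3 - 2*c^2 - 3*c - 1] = -12*c - 4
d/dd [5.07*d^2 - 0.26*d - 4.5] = 10.14*d - 0.26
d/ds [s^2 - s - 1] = 2*s - 1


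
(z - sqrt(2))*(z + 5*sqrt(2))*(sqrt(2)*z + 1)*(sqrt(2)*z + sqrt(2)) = 2*z^4 + 2*z^3 + 9*sqrt(2)*z^3 - 12*z^2 + 9*sqrt(2)*z^2 - 10*sqrt(2)*z - 12*z - 10*sqrt(2)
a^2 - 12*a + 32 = (a - 8)*(a - 4)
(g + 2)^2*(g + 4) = g^3 + 8*g^2 + 20*g + 16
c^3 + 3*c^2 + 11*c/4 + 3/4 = (c + 1/2)*(c + 1)*(c + 3/2)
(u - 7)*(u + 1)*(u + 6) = u^3 - 43*u - 42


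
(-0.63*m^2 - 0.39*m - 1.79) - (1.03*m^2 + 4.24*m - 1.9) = -1.66*m^2 - 4.63*m + 0.11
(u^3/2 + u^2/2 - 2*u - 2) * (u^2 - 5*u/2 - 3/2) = u^5/2 - 3*u^4/4 - 4*u^3 + 9*u^2/4 + 8*u + 3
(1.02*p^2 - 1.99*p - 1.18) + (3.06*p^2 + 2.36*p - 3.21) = 4.08*p^2 + 0.37*p - 4.39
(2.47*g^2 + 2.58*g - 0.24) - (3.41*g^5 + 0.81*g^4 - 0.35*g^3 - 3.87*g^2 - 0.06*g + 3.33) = -3.41*g^5 - 0.81*g^4 + 0.35*g^3 + 6.34*g^2 + 2.64*g - 3.57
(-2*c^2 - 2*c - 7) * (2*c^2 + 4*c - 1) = -4*c^4 - 12*c^3 - 20*c^2 - 26*c + 7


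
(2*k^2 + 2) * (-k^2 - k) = -2*k^4 - 2*k^3 - 2*k^2 - 2*k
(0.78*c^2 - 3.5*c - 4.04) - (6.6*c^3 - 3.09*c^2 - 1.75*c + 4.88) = -6.6*c^3 + 3.87*c^2 - 1.75*c - 8.92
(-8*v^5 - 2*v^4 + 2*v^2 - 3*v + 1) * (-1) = 8*v^5 + 2*v^4 - 2*v^2 + 3*v - 1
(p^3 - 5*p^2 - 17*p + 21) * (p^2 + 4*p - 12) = p^5 - p^4 - 49*p^3 + 13*p^2 + 288*p - 252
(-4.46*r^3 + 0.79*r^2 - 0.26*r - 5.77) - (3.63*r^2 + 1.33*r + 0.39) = -4.46*r^3 - 2.84*r^2 - 1.59*r - 6.16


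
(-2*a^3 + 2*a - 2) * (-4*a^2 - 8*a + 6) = 8*a^5 + 16*a^4 - 20*a^3 - 8*a^2 + 28*a - 12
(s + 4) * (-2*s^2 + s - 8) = -2*s^3 - 7*s^2 - 4*s - 32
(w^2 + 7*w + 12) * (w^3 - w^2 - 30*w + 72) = w^5 + 6*w^4 - 25*w^3 - 150*w^2 + 144*w + 864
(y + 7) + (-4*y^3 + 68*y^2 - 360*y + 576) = -4*y^3 + 68*y^2 - 359*y + 583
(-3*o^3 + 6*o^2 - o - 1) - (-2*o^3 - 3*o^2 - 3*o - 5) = -o^3 + 9*o^2 + 2*o + 4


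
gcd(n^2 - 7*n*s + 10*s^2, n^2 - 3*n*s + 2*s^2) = -n + 2*s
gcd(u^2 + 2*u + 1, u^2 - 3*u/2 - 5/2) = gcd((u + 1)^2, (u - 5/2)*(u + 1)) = u + 1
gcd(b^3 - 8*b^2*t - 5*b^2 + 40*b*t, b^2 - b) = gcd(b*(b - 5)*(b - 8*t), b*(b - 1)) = b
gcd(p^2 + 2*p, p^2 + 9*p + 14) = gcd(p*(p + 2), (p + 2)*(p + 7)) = p + 2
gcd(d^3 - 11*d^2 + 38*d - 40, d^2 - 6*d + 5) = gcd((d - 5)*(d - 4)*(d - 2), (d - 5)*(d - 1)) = d - 5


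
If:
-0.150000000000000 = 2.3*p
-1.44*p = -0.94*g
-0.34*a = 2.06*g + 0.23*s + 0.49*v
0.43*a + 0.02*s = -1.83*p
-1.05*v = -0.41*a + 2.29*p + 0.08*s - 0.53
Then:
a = 0.35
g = -0.10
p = -0.07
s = -1.54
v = 0.90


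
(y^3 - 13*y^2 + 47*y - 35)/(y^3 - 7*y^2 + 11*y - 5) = (y - 7)/(y - 1)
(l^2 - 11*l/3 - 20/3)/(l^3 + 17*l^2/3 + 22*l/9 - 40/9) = 3*(l - 5)/(3*l^2 + 13*l - 10)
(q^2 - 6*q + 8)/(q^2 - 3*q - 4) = (q - 2)/(q + 1)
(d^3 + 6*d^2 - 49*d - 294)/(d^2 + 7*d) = d - 1 - 42/d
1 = 1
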